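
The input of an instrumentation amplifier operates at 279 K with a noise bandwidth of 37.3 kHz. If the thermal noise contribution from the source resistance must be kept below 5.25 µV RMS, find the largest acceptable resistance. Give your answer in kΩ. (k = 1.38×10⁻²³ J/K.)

48.0 kΩ

Johnson–Nyquist: V_n = √(4kTRB) ⇒ R = V_n² / (4kTB)
4kTB = 4 × 1.38×10⁻²³ × 279 × 3.73×10⁴ = 5.74×10⁻¹⁶
R = (5.25×10⁻⁶)² / 5.74×10⁻¹⁶ = 4.80×10⁴ Ω = 48.0 kΩ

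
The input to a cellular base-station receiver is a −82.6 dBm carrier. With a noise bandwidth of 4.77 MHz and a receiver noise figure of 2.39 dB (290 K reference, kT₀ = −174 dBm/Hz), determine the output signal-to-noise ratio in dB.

22.2 dB

Noise floor: N = −174 + 10 log₁₀(B) + NF
10 log₁₀(4.77×10⁶) = 66.79 dB
N = −174 + 66.79 + 2.39 = −104.82 dBm
SNR = P_sig − N = −82.6 − (−104.82) = 22.22 dB → 22.2 dB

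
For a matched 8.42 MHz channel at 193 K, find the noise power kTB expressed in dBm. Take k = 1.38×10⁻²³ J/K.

−106.5 dBm

P_n = kTB = 1.38×10⁻²³ × 193 × 8.42×10⁶ = 2.24×10⁻¹⁴ W
In dBm: 10 log₁₀(2.24×10⁻¹⁴ / 10⁻³) = −106.5 dBm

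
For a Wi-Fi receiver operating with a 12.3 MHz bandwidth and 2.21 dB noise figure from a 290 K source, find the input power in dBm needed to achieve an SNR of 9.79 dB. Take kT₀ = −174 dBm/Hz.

−91.1 dBm

Sensitivity = −174 + 10 log₁₀(B) + NF + SNR_min
= −174 + 70.9 + 2.21 + 9.79
= −91.10 dBm → −91.1 dBm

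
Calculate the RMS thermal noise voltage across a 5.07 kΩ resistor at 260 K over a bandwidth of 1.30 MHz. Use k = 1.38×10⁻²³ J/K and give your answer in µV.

V_n = √(4kTRB)
4kTRB = 4 × 1.38×10⁻²³ × 260 × 5.07×10³ × 1.30×10⁶ = 9.46×10⁻¹¹ V²
V_n = √(9.46×10⁻¹¹) = 9.73×10⁻⁶ V = 9.73 µV

9.73 µV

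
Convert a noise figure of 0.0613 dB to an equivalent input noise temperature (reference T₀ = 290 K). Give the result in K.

F = 10^(0.0613/10) = 1.01421
T_e = (F − 1)·T₀ = (1.01421 − 1) × 290 = 4.12 K

4.12 K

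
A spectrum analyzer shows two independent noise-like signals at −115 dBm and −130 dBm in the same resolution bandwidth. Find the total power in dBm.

Convert to linear, add, convert back:
P₁ = 3.16×10⁻¹⁵ W, P₂ = 1.00×10⁻¹⁶ W
P_tot = 3.26×10⁻¹⁵ W → 10 log₁₀(P_tot / 10⁻³) = −114.9 dBm

−114.9 dBm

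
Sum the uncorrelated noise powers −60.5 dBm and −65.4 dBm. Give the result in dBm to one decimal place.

−59.3 dBm

Convert to linear, add, convert back:
P₁ = 8.91×10⁻¹⁰ W, P₂ = 2.88×10⁻¹⁰ W
P_tot = 1.18×10⁻⁹ W → 10 log₁₀(P_tot / 10⁻³) = −59.3 dBm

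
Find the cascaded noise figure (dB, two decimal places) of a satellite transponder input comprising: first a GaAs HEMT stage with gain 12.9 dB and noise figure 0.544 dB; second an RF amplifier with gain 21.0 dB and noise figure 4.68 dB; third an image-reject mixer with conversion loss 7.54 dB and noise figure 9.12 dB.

0.92 dB

Convert to linear (a loss of L dB is a gain of −L dB): F_i = 10^(NF_i/10), G_i = 10^(G_i,dB/10)
  Stage 1: F_1 = 10^(0.544/10) = 1.133, G_1 = 10^(12.9/10) = 19.50
  Stage 2: F_2 = 10^(4.68/10) = 2.938, G_2 = 10^(21.0/10) = 125.9
  Stage 3: F_3 = 10^(9.12/10) = 8.166, G_3 = 10^(−7.54/10) = 0.1762
Friis cascade:
  F = 1.133 + (2.938 − 1)/19.50 + (8.166 − 1)/2455 = 1.236
NF = 10 log₁₀(1.236) = 0.92 dB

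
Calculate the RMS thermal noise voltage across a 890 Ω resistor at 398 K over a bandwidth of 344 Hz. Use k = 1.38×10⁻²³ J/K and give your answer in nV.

V_n = √(4kTRB)
4kTRB = 4 × 1.38×10⁻²³ × 398 × 8.90×10² × 3.44×10² = 6.73×10⁻¹⁵ V²
V_n = √(6.73×10⁻¹⁵) = 8.20×10⁻⁸ V = 82.0 nV

82.0 nV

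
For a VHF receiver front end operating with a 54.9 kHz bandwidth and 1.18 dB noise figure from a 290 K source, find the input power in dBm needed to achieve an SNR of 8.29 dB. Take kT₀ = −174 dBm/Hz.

−117.1 dBm

Sensitivity = −174 + 10 log₁₀(B) + NF + SNR_min
= −174 + 47.4 + 1.18 + 8.29
= −117.13 dBm → −117.1 dBm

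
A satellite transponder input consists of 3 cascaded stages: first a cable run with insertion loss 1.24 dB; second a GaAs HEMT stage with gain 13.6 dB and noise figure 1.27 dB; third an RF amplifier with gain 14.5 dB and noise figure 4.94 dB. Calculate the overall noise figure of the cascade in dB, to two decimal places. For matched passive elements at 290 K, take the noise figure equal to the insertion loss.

Convert to linear (a loss of L dB is a gain of −L dB): F_i = 10^(NF_i/10), G_i = 10^(G_i,dB/10)
  Stage 1: F_1 = 10^(1.24/10) = 1.330, G_1 = 10^(−1.24/10) = 0.7516
  Stage 2: F_2 = 10^(1.27/10) = 1.340, G_2 = 10^(13.6/10) = 22.91
  Stage 3: F_3 = 10^(4.94/10) = 3.119, G_3 = 10^(14.5/10) = 28.18
Friis cascade:
  F = 1.330 + (1.340 − 1)/0.7516 + (3.119 − 1)/17.22 = 1.905
NF = 10 log₁₀(1.905) = 2.80 dB

2.80 dB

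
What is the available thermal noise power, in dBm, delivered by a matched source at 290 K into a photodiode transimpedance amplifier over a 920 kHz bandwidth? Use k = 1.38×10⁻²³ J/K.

P_n = kTB = 1.38×10⁻²³ × 290 × 9.20×10⁵ = 3.68×10⁻¹⁵ W
In dBm: 10 log₁₀(3.68×10⁻¹⁵ / 10⁻³) = −114.3 dBm

−114.3 dBm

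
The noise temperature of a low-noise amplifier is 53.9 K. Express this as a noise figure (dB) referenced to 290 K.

0.740 dB

F = 1 + T_e/T₀ = 1 + 53.9/290 = 1.18586
NF = 10 log₁₀(1.18586) = 0.740 dB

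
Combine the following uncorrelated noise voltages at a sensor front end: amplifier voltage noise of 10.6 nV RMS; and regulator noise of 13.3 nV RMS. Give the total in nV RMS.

17.0 nV

Uncorrelated sources add in power (mean-square): V_tot = √(ΣV_i²)
V_tot = √[(1.06×10⁻⁸)² + (1.33×10⁻⁸)²] = 1.70×10⁻⁸ V = 17.0 nV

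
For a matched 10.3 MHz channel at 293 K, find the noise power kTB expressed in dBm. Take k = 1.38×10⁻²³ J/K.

−103.8 dBm

P_n = kTB = 1.38×10⁻²³ × 293 × 1.03×10⁷ = 4.16×10⁻¹⁴ W
In dBm: 10 log₁₀(4.16×10⁻¹⁴ / 10⁻³) = −103.8 dBm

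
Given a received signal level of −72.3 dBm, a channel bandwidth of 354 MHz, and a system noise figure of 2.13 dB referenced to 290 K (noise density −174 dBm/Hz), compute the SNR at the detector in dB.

Noise floor: N = −174 + 10 log₁₀(B) + NF
10 log₁₀(3.54×10⁸) = 85.49 dB
N = −174 + 85.49 + 2.13 = −86.38 dBm
SNR = P_sig − N = −72.3 − (−86.38) = 14.08 dB → 14.1 dB

14.1 dB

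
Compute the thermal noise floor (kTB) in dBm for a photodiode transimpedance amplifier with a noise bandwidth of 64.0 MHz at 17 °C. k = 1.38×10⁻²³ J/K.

T = 17 °C + 273.15 = 290.15 K
P_n = kTB = 1.38×10⁻²³ × 290.15 × 6.40×10⁷ = 2.56×10⁻¹³ W
In dBm: 10 log₁₀(2.56×10⁻¹³ / 10⁻³) = −95.9 dBm

−95.9 dBm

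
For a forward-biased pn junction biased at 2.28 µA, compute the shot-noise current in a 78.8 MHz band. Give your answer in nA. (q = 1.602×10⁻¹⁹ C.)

I_n = √(2qI·B)
2qI·B = 2 × 1.602×10⁻¹⁹ × 2.28×10⁻⁶ × 7.88×10⁷ = 5.76×10⁻¹⁷ A²
I_n = √(5.76×10⁻¹⁷) = 7.59×10⁻⁹ A = 7.59 nA

7.59 nA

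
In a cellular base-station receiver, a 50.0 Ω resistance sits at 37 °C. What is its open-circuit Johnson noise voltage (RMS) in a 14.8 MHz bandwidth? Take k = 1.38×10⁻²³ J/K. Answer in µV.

T = 37 °C + 273.15 = 310.15 K
V_n = √(4kTRB)
4kTRB = 4 × 1.38×10⁻²³ × 310.15 × 5.00×10¹ × 1.48×10⁷ = 1.27×10⁻¹¹ V²
V_n = √(1.27×10⁻¹¹) = 3.56×10⁻⁶ V = 3.56 µV

3.56 µV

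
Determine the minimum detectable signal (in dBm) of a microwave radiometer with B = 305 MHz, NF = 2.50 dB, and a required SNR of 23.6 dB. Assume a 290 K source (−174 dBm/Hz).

−63.1 dBm

Sensitivity = −174 + 10 log₁₀(B) + NF + SNR_min
= −174 + 84.84 + 2.50 + 23.6
= −63.06 dBm → −63.1 dBm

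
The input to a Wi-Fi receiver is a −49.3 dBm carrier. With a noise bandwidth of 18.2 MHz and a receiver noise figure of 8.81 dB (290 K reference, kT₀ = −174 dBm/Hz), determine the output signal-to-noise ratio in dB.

43.3 dB

Noise floor: N = −174 + 10 log₁₀(B) + NF
10 log₁₀(1.82×10⁷) = 72.6 dB
N = −174 + 72.6 + 8.81 = −92.59 dBm
SNR = P_sig − N = −49.3 − (−92.59) = 43.29 dB → 43.3 dB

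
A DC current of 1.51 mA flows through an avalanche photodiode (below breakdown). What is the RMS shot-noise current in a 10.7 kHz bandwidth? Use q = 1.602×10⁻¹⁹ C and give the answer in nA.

I_n = √(2qI·B)
2qI·B = 2 × 1.602×10⁻¹⁹ × 1.51×10⁻³ × 1.07×10⁴ = 5.18×10⁻¹⁸ A²
I_n = √(5.18×10⁻¹⁸) = 2.28×10⁻⁹ A = 2.28 nA

2.28 nA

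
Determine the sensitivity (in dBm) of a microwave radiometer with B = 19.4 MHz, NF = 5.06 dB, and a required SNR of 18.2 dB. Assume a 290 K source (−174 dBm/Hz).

−77.9 dBm

Sensitivity = −174 + 10 log₁₀(B) + NF + SNR_min
= −174 + 72.88 + 5.06 + 18.2
= −77.86 dBm → −77.9 dBm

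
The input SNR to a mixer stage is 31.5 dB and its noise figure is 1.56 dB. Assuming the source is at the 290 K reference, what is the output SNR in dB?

By definition F = SNR_in/SNR_out, so in dB: SNR_out = SNR_in − NF
SNR_out = 31.5 − 1.56 = 29.94 dB

29.94 dB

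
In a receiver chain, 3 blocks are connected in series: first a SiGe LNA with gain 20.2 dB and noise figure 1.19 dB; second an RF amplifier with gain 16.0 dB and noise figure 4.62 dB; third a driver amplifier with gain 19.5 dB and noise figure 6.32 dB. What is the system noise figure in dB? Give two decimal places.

Convert to linear (a loss of L dB is a gain of −L dB): F_i = 10^(NF_i/10), G_i = 10^(G_i,dB/10)
  Stage 1: F_1 = 10^(1.19/10) = 1.315, G_1 = 10^(20.2/10) = 104.7
  Stage 2: F_2 = 10^(4.62/10) = 2.897, G_2 = 10^(16.0/10) = 39.81
  Stage 3: F_3 = 10^(6.32/10) = 4.285, G_3 = 10^(19.5/10) = 89.13
Friis cascade:
  F = 1.315 + (2.897 − 1)/104.7 + (4.285 − 1)/4169 = 1.334
NF = 10 log₁₀(1.334) = 1.25 dB

1.25 dB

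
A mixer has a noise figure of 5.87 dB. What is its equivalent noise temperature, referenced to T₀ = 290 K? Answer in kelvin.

F = 10^(5.87/10) = 3.86367
T_e = (F − 1)·T₀ = (3.86367 − 1) × 290 = 830 K

830 K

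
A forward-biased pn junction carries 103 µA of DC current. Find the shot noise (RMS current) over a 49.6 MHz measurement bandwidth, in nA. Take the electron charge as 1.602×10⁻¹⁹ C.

40.5 nA

I_n = √(2qI·B)
2qI·B = 2 × 1.602×10⁻¹⁹ × 1.03×10⁻⁴ × 4.96×10⁷ = 1.64×10⁻¹⁵ A²
I_n = √(1.64×10⁻¹⁵) = 4.05×10⁻⁸ A = 40.5 nA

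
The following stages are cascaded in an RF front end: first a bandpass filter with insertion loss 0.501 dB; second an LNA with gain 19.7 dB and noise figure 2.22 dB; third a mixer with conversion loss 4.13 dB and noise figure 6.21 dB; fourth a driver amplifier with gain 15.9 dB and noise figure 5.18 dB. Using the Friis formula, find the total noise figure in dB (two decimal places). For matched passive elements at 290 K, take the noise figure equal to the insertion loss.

Convert to linear (a loss of L dB is a gain of −L dB): F_i = 10^(NF_i/10), G_i = 10^(G_i,dB/10)
  Stage 1: F_1 = 10^(0.501/10) = 1.122, G_1 = 10^(−0.501/10) = 0.8910
  Stage 2: F_2 = 10^(2.22/10) = 1.667, G_2 = 10^(19.7/10) = 93.33
  Stage 3: F_3 = 10^(6.21/10) = 4.178, G_3 = 10^(−4.13/10) = 0.3864
  Stage 4: F_4 = 10^(5.18/10) = 3.296, G_4 = 10^(15.9/10) = 38.90
Friis cascade:
  F = 1.122 + (1.667 − 1)/0.8910 + (4.178 − 1)/83.16 + (3.296 − 1)/32.13 = 1.981
NF = 10 log₁₀(1.981) = 2.97 dB

2.97 dB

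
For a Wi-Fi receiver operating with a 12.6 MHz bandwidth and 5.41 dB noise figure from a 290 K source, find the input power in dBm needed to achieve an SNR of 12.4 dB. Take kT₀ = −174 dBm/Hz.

Sensitivity = −174 + 10 log₁₀(B) + NF + SNR_min
= −174 + 71 + 5.41 + 12.4
= −85.19 dBm → −85.2 dBm

−85.2 dBm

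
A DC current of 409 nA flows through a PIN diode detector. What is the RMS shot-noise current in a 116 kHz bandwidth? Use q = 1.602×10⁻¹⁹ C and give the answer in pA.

I_n = √(2qI·B)
2qI·B = 2 × 1.602×10⁻¹⁹ × 4.09×10⁻⁷ × 1.16×10⁵ = 1.52×10⁻²⁰ A²
I_n = √(1.52×10⁻²⁰) = 1.23×10⁻¹⁰ A = 123 pA

123 pA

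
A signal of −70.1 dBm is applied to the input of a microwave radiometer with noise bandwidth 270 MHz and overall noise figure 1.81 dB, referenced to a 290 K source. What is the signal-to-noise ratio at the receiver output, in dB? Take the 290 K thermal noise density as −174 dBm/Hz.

Noise floor: N = −174 + 10 log₁₀(B) + NF
10 log₁₀(2.70×10⁸) = 84.31 dB
N = −174 + 84.31 + 1.81 = −87.88 dBm
SNR = P_sig − N = −70.1 − (−87.88) = 17.78 dB → 17.8 dB

17.8 dB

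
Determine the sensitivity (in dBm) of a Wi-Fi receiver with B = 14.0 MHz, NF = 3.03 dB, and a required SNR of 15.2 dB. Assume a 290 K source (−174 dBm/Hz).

−84.3 dBm

Sensitivity = −174 + 10 log₁₀(B) + NF + SNR_min
= −174 + 71.46 + 3.03 + 15.2
= −84.31 dBm → −84.3 dBm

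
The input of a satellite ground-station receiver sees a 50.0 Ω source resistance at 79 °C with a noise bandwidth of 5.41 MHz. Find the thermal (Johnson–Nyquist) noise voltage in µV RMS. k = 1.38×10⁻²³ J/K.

T = 79 °C + 273.15 = 352.15 K
V_n = √(4kTRB)
4kTRB = 4 × 1.38×10⁻²³ × 352.15 × 5.00×10¹ × 5.41×10⁶ = 5.26×10⁻¹² V²
V_n = √(5.26×10⁻¹²) = 2.29×10⁻⁶ V = 2.29 µV

2.29 µV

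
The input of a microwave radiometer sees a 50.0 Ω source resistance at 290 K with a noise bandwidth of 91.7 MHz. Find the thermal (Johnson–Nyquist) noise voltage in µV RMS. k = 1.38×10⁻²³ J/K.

V_n = √(4kTRB)
4kTRB = 4 × 1.38×10⁻²³ × 290 × 5.00×10¹ × 9.17×10⁷ = 7.34×10⁻¹¹ V²
V_n = √(7.34×10⁻¹¹) = 8.57×10⁻⁶ V = 8.57 µV

8.57 µV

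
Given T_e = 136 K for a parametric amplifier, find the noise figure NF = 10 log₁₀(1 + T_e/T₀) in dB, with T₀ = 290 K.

F = 1 + T_e/T₀ = 1 + 136/290 = 1.46897
NF = 10 log₁₀(1.46897) = 1.67 dB

1.67 dB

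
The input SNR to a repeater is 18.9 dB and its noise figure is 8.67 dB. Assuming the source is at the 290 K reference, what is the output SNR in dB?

10.23 dB

By definition F = SNR_in/SNR_out, so in dB: SNR_out = SNR_in − NF
SNR_out = 18.9 − 8.67 = 10.23 dB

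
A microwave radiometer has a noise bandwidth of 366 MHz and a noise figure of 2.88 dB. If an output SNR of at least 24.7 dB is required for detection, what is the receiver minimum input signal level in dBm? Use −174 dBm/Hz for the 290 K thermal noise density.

−60.8 dBm

Sensitivity = −174 + 10 log₁₀(B) + NF + SNR_min
= −174 + 85.63 + 2.88 + 24.7
= −60.79 dBm → −60.8 dBm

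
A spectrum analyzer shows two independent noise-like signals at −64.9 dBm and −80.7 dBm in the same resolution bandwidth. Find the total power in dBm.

−64.8 dBm

Convert to linear, add, convert back:
P₁ = 3.24×10⁻¹⁰ W, P₂ = 8.51×10⁻¹² W
P_tot = 3.32×10⁻¹⁰ W → 10 log₁₀(P_tot / 10⁻³) = −64.8 dBm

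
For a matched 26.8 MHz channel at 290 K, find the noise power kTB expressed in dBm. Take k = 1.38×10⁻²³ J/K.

−99.7 dBm

P_n = kTB = 1.38×10⁻²³ × 290 × 2.68×10⁷ = 1.07×10⁻¹³ W
In dBm: 10 log₁₀(1.07×10⁻¹³ / 10⁻³) = −99.7 dBm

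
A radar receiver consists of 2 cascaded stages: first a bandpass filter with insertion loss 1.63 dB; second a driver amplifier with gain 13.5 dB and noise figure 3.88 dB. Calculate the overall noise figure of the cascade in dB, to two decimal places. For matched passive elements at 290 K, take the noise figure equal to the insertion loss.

5.51 dB

Convert to linear (a loss of L dB is a gain of −L dB): F_i = 10^(NF_i/10), G_i = 10^(G_i,dB/10)
  Stage 1: F_1 = 10^(1.63/10) = 1.455, G_1 = 10^(−1.63/10) = 0.6871
  Stage 2: F_2 = 10^(3.88/10) = 2.443, G_2 = 10^(13.5/10) = 22.39
Friis cascade:
  F = 1.455 + (2.443 − 1)/0.6871 = 3.556
NF = 10 log₁₀(3.556) = 5.51 dB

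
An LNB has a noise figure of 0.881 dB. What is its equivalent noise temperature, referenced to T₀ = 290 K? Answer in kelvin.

F = 10^(0.881/10) = 1.2249
T_e = (F − 1)·T₀ = (1.2249 − 1) × 290 = 65.2 K

65.2 K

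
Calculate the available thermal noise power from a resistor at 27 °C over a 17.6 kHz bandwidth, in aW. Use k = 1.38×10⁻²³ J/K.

T = 27 °C + 273.15 = 300.15 K
P_n = kTB = 1.38×10⁻²³ × 300.15 × 1.76×10⁴ = 7.29×10⁻¹⁷ W = 72.9 aW

72.9 aW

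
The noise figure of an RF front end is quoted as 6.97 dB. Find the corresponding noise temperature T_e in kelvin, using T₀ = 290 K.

1153 K

F = 10^(6.97/10) = 4.97737
T_e = (F − 1)·T₀ = (4.97737 − 1) × 290 = 1153 K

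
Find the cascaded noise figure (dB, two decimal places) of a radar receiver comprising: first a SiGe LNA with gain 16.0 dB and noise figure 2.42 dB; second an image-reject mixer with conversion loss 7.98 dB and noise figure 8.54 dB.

2.79 dB

Convert to linear (a loss of L dB is a gain of −L dB): F_i = 10^(NF_i/10), G_i = 10^(G_i,dB/10)
  Stage 1: F_1 = 10^(2.42/10) = 1.746, G_1 = 10^(16.0/10) = 39.81
  Stage 2: F_2 = 10^(8.54/10) = 7.145, G_2 = 10^(−7.98/10) = 0.1592
Friis cascade:
  F = 1.746 + (7.145 − 1)/39.81 = 1.900
NF = 10 log₁₀(1.900) = 2.79 dB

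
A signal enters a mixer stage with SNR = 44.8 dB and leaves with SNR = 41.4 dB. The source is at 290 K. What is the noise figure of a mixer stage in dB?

3.4 dB

NF (dB) = SNR_in(dB) − SNR_out(dB) when the source is at T₀
NF = 44.8 − 41.4 = 3.4 dB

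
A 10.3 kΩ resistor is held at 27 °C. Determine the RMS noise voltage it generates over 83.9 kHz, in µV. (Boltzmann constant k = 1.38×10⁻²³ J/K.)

3.78 µV

T = 27 °C + 273.15 = 300.15 K
V_n = √(4kTRB)
4kTRB = 4 × 1.38×10⁻²³ × 300.15 × 1.03×10⁴ × 8.39×10⁴ = 1.43×10⁻¹¹ V²
V_n = √(1.43×10⁻¹¹) = 3.78×10⁻⁶ V = 3.78 µV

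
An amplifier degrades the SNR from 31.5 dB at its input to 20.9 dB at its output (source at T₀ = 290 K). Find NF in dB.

NF (dB) = SNR_in(dB) − SNR_out(dB) when the source is at T₀
NF = 31.5 − 20.9 = 10.6 dB

10.6 dB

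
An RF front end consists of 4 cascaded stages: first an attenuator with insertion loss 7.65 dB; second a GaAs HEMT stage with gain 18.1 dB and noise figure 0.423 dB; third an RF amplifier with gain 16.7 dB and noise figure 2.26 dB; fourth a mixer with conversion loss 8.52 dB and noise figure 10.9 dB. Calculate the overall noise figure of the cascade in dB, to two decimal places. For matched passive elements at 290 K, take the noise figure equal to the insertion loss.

Convert to linear (a loss of L dB is a gain of −L dB): F_i = 10^(NF_i/10), G_i = 10^(G_i,dB/10)
  Stage 1: F_1 = 10^(7.65/10) = 5.821, G_1 = 10^(−7.65/10) = 0.1718
  Stage 2: F_2 = 10^(0.423/10) = 1.102, G_2 = 10^(18.1/10) = 64.57
  Stage 3: F_3 = 10^(2.26/10) = 1.683, G_3 = 10^(16.7/10) = 46.77
  Stage 4: F_4 = 10^(10.9/10) = 12.30, G_4 = 10^(−8.52/10) = 0.1406
Friis cascade:
  F = 5.821 + (1.102 − 1)/0.1718 + (1.683 − 1)/11.09 + (12.30 − 1)/518.8 = 6.500
NF = 10 log₁₀(6.500) = 8.13 dB

8.13 dB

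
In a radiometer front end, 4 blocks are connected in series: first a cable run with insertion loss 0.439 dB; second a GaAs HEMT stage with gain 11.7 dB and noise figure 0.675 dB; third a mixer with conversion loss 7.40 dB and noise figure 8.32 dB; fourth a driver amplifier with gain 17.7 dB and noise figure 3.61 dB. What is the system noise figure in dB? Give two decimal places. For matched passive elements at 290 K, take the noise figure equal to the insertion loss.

Convert to linear (a loss of L dB is a gain of −L dB): F_i = 10^(NF_i/10), G_i = 10^(G_i,dB/10)
  Stage 1: F_1 = 10^(0.439/10) = 1.106, G_1 = 10^(−0.439/10) = 0.9039
  Stage 2: F_2 = 10^(0.675/10) = 1.168, G_2 = 10^(11.7/10) = 14.79
  Stage 3: F_3 = 10^(8.32/10) = 6.792, G_3 = 10^(−7.40/10) = 0.1820
  Stage 4: F_4 = 10^(3.61/10) = 2.296, G_4 = 10^(17.7/10) = 58.88
Friis cascade:
  F = 1.106 + (1.168 − 1)/0.9039 + (6.792 − 1)/13.37 + (2.296 − 1)/2.433 = 2.258
NF = 10 log₁₀(2.258) = 3.54 dB

3.54 dB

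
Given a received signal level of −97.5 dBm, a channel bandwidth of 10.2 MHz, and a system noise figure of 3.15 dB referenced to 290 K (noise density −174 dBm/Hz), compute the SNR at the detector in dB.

Noise floor: N = −174 + 10 log₁₀(B) + NF
10 log₁₀(1.02×10⁷) = 70.09 dB
N = −174 + 70.09 + 3.15 = −100.76 dBm
SNR = P_sig − N = −97.5 − (−100.76) = 3.26 dB → 3.3 dB

3.3 dB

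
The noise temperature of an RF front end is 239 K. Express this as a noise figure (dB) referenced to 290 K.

F = 1 + T_e/T₀ = 1 + 239/290 = 1.82414
NF = 10 log₁₀(1.82414) = 2.61 dB

2.61 dB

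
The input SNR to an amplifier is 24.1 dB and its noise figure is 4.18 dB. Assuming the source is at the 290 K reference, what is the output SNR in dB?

By definition F = SNR_in/SNR_out, so in dB: SNR_out = SNR_in − NF
SNR_out = 24.1 − 4.18 = 19.92 dB

19.92 dB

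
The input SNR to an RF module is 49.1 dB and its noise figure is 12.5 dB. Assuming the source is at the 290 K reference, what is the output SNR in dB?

36.6 dB

By definition F = SNR_in/SNR_out, so in dB: SNR_out = SNR_in − NF
SNR_out = 49.1 − 12.5 = 36.6 dB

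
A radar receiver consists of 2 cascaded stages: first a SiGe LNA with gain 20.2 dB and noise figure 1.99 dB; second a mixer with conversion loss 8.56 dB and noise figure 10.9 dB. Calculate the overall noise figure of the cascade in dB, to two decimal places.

2.28 dB

Convert to linear (a loss of L dB is a gain of −L dB): F_i = 10^(NF_i/10), G_i = 10^(G_i,dB/10)
  Stage 1: F_1 = 10^(1.99/10) = 1.581, G_1 = 10^(20.2/10) = 104.7
  Stage 2: F_2 = 10^(10.9/10) = 12.30, G_2 = 10^(−8.56/10) = 0.1393
Friis cascade:
  F = 1.581 + (12.30 − 1)/104.7 = 1.689
NF = 10 log₁₀(1.689) = 2.28 dB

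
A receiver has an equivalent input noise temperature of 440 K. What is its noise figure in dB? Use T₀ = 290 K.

4.01 dB

F = 1 + T_e/T₀ = 1 + 440/290 = 2.51724
NF = 10 log₁₀(2.51724) = 4.01 dB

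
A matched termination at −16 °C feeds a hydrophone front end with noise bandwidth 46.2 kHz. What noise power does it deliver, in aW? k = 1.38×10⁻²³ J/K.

T = −16 °C + 273.15 = 257.15 K
P_n = kTB = 1.38×10⁻²³ × 257.15 × 4.62×10⁴ = 1.64×10⁻¹⁶ W = 164 aW

164 aW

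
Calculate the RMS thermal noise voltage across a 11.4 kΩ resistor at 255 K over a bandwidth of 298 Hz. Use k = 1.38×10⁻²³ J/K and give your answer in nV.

219 nV

V_n = √(4kTRB)
4kTRB = 4 × 1.38×10⁻²³ × 255 × 1.14×10⁴ × 2.98×10² = 4.78×10⁻¹⁴ V²
V_n = √(4.78×10⁻¹⁴) = 2.19×10⁻⁷ V = 219 nV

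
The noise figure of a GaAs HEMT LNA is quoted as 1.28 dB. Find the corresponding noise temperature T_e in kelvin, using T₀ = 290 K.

F = 10^(1.28/10) = 1.34276
T_e = (F − 1)·T₀ = (1.34276 − 1) × 290 = 99.4 K

99.4 K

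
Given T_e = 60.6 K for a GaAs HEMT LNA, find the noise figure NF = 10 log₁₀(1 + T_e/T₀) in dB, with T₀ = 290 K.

F = 1 + T_e/T₀ = 1 + 60.6/290 = 1.20897
NF = 10 log₁₀(1.20897) = 0.824 dB

0.824 dB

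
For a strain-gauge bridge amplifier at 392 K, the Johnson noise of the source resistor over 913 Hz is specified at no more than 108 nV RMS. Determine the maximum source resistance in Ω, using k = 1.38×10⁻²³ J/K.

590 Ω

Johnson–Nyquist: V_n = √(4kTRB) ⇒ R = V_n² / (4kTB)
4kTB = 4 × 1.38×10⁻²³ × 392 × 9.13×10² = 1.98×10⁻¹⁷
R = (1.08×10⁻⁷)² / 1.98×10⁻¹⁷ = 5.90×10² Ω = 590 Ω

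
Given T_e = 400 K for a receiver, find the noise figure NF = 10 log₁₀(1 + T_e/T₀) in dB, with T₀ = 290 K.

3.76 dB

F = 1 + T_e/T₀ = 1 + 400/290 = 2.37931
NF = 10 log₁₀(2.37931) = 3.76 dB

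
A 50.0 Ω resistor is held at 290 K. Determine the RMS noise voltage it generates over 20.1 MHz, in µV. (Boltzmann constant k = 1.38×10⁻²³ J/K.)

V_n = √(4kTRB)
4kTRB = 4 × 1.38×10⁻²³ × 290 × 5.00×10¹ × 2.01×10⁷ = 1.61×10⁻¹¹ V²
V_n = √(1.61×10⁻¹¹) = 4.01×10⁻⁶ V = 4.01 µV

4.01 µV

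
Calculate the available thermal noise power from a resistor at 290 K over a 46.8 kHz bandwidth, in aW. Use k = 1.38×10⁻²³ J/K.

P_n = kTB = 1.38×10⁻²³ × 290 × 4.68×10⁴ = 1.87×10⁻¹⁶ W = 187 aW

187 aW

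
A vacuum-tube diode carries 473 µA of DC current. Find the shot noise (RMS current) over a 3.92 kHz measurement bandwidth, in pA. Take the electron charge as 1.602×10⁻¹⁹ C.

771 pA

I_n = √(2qI·B)
2qI·B = 2 × 1.602×10⁻¹⁹ × 4.73×10⁻⁴ × 3.92×10³ = 5.94×10⁻¹⁹ A²
I_n = √(5.94×10⁻¹⁹) = 7.71×10⁻¹⁰ A = 771 pA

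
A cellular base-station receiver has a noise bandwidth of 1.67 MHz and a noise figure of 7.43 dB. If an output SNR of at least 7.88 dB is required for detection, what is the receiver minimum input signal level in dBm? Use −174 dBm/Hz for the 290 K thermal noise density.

−96.5 dBm

Sensitivity = −174 + 10 log₁₀(B) + NF + SNR_min
= −174 + 62.23 + 7.43 + 7.88
= −96.46 dBm → −96.5 dBm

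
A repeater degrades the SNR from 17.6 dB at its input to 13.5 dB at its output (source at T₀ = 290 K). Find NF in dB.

4.1 dB

NF (dB) = SNR_in(dB) − SNR_out(dB) when the source is at T₀
NF = 17.6 − 13.5 = 4.1 dB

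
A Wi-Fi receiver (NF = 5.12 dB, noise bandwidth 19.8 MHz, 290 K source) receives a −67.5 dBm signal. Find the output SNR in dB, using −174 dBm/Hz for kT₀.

Noise floor: N = −174 + 10 log₁₀(B) + NF
10 log₁₀(1.98×10⁷) = 72.97 dB
N = −174 + 72.97 + 5.12 = −95.91 dBm
SNR = P_sig − N = −67.5 − (−95.91) = 28.41 dB → 28.4 dB

28.4 dB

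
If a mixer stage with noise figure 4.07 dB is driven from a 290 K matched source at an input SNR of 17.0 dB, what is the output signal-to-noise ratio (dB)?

By definition F = SNR_in/SNR_out, so in dB: SNR_out = SNR_in − NF
SNR_out = 17.0 − 4.07 = 12.93 dB

12.93 dB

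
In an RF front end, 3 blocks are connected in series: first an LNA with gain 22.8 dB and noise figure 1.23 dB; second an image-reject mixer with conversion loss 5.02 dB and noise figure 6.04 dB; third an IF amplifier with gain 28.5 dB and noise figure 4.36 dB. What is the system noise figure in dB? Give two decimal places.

1.37 dB

Convert to linear (a loss of L dB is a gain of −L dB): F_i = 10^(NF_i/10), G_i = 10^(G_i,dB/10)
  Stage 1: F_1 = 10^(1.23/10) = 1.327, G_1 = 10^(22.8/10) = 190.5
  Stage 2: F_2 = 10^(6.04/10) = 4.018, G_2 = 10^(−5.02/10) = 0.3148
  Stage 3: F_3 = 10^(4.36/10) = 2.729, G_3 = 10^(28.5/10) = 707.9
Friis cascade:
  F = 1.327 + (4.018 − 1)/190.5 + (2.729 − 1)/59.98 = 1.372
NF = 10 log₁₀(1.372) = 1.37 dB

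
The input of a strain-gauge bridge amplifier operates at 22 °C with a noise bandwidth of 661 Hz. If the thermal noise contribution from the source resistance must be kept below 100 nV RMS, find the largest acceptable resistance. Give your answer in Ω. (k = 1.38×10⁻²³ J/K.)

929 Ω

T = 22 °C + 273.15 = 295.15 K
Johnson–Nyquist: V_n = √(4kTRB) ⇒ R = V_n² / (4kTB)
4kTB = 4 × 1.38×10⁻²³ × 295.15 × 6.61×10² = 1.08×10⁻¹⁷
R = (1.00×10⁻⁷)² / 1.08×10⁻¹⁷ = 9.29×10² Ω = 929 Ω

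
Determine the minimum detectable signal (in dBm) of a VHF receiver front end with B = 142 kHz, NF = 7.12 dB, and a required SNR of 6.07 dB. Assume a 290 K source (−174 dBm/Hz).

Sensitivity = −174 + 10 log₁₀(B) + NF + SNR_min
= −174 + 51.52 + 7.12 + 6.07
= −109.29 dBm → −109.3 dBm

−109.3 dBm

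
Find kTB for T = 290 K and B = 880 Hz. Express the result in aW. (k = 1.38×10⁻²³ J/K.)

3.52 aW

P_n = kTB = 1.38×10⁻²³ × 290 × 8.80×10² = 3.52×10⁻¹⁸ W = 3.52 aW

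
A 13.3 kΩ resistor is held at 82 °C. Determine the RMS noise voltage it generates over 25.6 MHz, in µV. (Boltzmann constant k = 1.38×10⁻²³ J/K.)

T = 82 °C + 273.15 = 355.15 K
V_n = √(4kTRB)
4kTRB = 4 × 1.38×10⁻²³ × 355.15 × 1.33×10⁴ × 2.56×10⁷ = 6.67×10⁻⁹ V²
V_n = √(6.67×10⁻⁹) = 8.17×10⁻⁵ V = 81.7 µV

81.7 µV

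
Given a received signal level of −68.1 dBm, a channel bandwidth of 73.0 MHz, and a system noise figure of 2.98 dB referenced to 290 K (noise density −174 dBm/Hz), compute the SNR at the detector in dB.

24.3 dB

Noise floor: N = −174 + 10 log₁₀(B) + NF
10 log₁₀(7.30×10⁷) = 78.63 dB
N = −174 + 78.63 + 2.98 = −92.39 dBm
SNR = P_sig − N = −68.1 − (−92.39) = 24.29 dB → 24.3 dB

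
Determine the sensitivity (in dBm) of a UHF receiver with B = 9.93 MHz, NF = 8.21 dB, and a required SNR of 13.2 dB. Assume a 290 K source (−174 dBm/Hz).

Sensitivity = −174 + 10 log₁₀(B) + NF + SNR_min
= −174 + 69.97 + 8.21 + 13.2
= −82.62 dBm → −82.6 dBm

−82.6 dBm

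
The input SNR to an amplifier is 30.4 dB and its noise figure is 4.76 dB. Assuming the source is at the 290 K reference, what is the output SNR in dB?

By definition F = SNR_in/SNR_out, so in dB: SNR_out = SNR_in − NF
SNR_out = 30.4 − 4.76 = 25.64 dB

25.64 dB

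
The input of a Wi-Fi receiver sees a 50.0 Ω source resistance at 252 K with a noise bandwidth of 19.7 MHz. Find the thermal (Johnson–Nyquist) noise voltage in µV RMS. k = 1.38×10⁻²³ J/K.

V_n = √(4kTRB)
4kTRB = 4 × 1.38×10⁻²³ × 252 × 5.00×10¹ × 1.97×10⁷ = 1.37×10⁻¹¹ V²
V_n = √(1.37×10⁻¹¹) = 3.70×10⁻⁶ V = 3.70 µV

3.70 µV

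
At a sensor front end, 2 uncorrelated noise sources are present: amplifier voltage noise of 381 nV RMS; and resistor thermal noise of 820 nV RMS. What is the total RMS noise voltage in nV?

904 nV

Uncorrelated sources add in power (mean-square): V_tot = √(ΣV_i²)
V_tot = √[(3.81×10⁻⁷)² + (8.20×10⁻⁷)²] = 9.04×10⁻⁷ V = 904 nV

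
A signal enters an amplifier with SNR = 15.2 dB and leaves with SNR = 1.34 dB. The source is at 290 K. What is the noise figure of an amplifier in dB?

NF (dB) = SNR_in(dB) − SNR_out(dB) when the source is at T₀
NF = 15.2 − 1.34 = 13.86 dB

13.86 dB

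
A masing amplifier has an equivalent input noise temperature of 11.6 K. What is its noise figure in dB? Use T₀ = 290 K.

F = 1 + T_e/T₀ = 1 + 11.6/290 = 1.04
NF = 10 log₁₀(1.04) = 0.170 dB

0.170 dB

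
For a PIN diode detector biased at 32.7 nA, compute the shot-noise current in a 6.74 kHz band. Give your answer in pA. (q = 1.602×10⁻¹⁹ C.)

8.40 pA

I_n = √(2qI·B)
2qI·B = 2 × 1.602×10⁻¹⁹ × 3.27×10⁻⁸ × 6.74×10³ = 7.06×10⁻²³ A²
I_n = √(7.06×10⁻²³) = 8.40×10⁻¹² A = 8.40 pA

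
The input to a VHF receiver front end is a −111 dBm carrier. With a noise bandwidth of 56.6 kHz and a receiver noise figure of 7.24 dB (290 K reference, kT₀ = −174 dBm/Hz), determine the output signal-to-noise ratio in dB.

8.2 dB

Noise floor: N = −174 + 10 log₁₀(B) + NF
10 log₁₀(5.66×10⁴) = 47.53 dB
N = −174 + 47.53 + 7.24 = −119.23 dBm
SNR = P_sig − N = −111 − (−119.23) = 8.23 dB → 8.2 dB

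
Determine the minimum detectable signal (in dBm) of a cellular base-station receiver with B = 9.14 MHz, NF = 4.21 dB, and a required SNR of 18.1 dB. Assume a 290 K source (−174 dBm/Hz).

−82.1 dBm

Sensitivity = −174 + 10 log₁₀(B) + NF + SNR_min
= −174 + 69.61 + 4.21 + 18.1
= −82.08 dBm → −82.1 dBm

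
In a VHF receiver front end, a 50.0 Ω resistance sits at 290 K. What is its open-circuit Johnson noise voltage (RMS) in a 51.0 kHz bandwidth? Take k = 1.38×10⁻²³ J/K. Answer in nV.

202 nV

V_n = √(4kTRB)
4kTRB = 4 × 1.38×10⁻²³ × 290 × 5.00×10¹ × 5.10×10⁴ = 4.08×10⁻¹⁴ V²
V_n = √(4.08×10⁻¹⁴) = 2.02×10⁻⁷ V = 202 nV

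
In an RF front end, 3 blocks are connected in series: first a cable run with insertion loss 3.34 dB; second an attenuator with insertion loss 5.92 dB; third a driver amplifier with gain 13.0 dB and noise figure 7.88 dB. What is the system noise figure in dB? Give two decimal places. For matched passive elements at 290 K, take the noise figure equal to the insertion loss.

Convert to linear (a loss of L dB is a gain of −L dB): F_i = 10^(NF_i/10), G_i = 10^(G_i,dB/10)
  Stage 1: F_1 = 10^(3.34/10) = 2.158, G_1 = 10^(−3.34/10) = 0.4634
  Stage 2: F_2 = 10^(5.92/10) = 3.908, G_2 = 10^(−5.92/10) = 0.2559
  Stage 3: F_3 = 10^(7.88/10) = 6.138, G_3 = 10^(13.0/10) = 19.95
Friis cascade:
  F = 2.158 + (3.908 − 1)/0.4634 + (6.138 − 1)/0.1186 = 51.76
NF = 10 log₁₀(51.76) = 17.14 dB

17.14 dB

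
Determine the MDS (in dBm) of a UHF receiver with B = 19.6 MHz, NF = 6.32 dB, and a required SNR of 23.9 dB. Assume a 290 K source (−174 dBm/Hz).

Sensitivity = −174 + 10 log₁₀(B) + NF + SNR_min
= −174 + 72.92 + 6.32 + 23.9
= −70.86 dBm → −70.9 dBm

−70.9 dBm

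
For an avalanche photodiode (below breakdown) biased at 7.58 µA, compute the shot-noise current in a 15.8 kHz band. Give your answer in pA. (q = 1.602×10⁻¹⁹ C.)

I_n = √(2qI·B)
2qI·B = 2 × 1.602×10⁻¹⁹ × 7.58×10⁻⁶ × 1.58×10⁴ = 3.84×10⁻²⁰ A²
I_n = √(3.84×10⁻²⁰) = 1.96×10⁻¹⁰ A = 196 pA

196 pA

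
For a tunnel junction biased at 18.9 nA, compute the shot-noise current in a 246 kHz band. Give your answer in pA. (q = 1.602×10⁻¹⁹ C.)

I_n = √(2qI·B)
2qI·B = 2 × 1.602×10⁻¹⁹ × 1.89×10⁻⁸ × 2.46×10⁵ = 1.49×10⁻²¹ A²
I_n = √(1.49×10⁻²¹) = 3.86×10⁻¹¹ A = 38.6 pA

38.6 pA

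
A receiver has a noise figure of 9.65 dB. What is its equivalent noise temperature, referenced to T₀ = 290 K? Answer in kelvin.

F = 10^(9.65/10) = 9.22571
T_e = (F − 1)·T₀ = (9.22571 − 1) × 290 = 2385 K

2385 K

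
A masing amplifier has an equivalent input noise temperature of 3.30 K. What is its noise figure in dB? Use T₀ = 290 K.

F = 1 + T_e/T₀ = 1 + 3.30/290 = 1.01138
NF = 10 log₁₀(1.01138) = 0.049 dB

0.049 dB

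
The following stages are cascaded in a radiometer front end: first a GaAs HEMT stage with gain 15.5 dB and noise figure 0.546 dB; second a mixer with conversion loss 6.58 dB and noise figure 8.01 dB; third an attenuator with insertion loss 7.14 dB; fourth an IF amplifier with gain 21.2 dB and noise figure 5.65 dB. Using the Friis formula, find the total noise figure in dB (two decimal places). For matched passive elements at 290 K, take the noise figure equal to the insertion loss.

Convert to linear (a loss of L dB is a gain of −L dB): F_i = 10^(NF_i/10), G_i = 10^(G_i,dB/10)
  Stage 1: F_1 = 10^(0.546/10) = 1.134, G_1 = 10^(15.5/10) = 35.48
  Stage 2: F_2 = 10^(8.01/10) = 6.324, G_2 = 10^(−6.58/10) = 0.2198
  Stage 3: F_3 = 10^(7.14/10) = 5.176, G_3 = 10^(−7.14/10) = 0.1932
  Stage 4: F_4 = 10^(5.65/10) = 3.673, G_4 = 10^(21.2/10) = 131.8
Friis cascade:
  F = 1.134 + (6.324 − 1)/35.48 + (5.176 − 1)/7.798 + (3.673 − 1)/1.507 = 3.594
NF = 10 log₁₀(3.594) = 5.56 dB

5.56 dB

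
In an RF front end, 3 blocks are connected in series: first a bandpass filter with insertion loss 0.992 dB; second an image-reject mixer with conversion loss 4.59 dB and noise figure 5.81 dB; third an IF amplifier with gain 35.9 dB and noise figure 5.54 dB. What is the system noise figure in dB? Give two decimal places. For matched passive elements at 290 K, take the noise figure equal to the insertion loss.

Convert to linear (a loss of L dB is a gain of −L dB): F_i = 10^(NF_i/10), G_i = 10^(G_i,dB/10)
  Stage 1: F_1 = 10^(0.992/10) = 1.257, G_1 = 10^(−0.992/10) = 0.7958
  Stage 2: F_2 = 10^(5.81/10) = 3.811, G_2 = 10^(−4.59/10) = 0.3475
  Stage 3: F_3 = 10^(5.54/10) = 3.581, G_3 = 10^(35.9/10) = 3890
Friis cascade:
  F = 1.257 + (3.811 − 1)/0.7958 + (3.581 − 1)/0.2766 = 14.12
NF = 10 log₁₀(14.12) = 11.50 dB

11.50 dB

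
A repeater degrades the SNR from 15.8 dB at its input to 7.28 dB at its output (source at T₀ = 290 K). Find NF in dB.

NF (dB) = SNR_in(dB) − SNR_out(dB) when the source is at T₀
NF = 15.8 − 7.28 = 8.52 dB

8.52 dB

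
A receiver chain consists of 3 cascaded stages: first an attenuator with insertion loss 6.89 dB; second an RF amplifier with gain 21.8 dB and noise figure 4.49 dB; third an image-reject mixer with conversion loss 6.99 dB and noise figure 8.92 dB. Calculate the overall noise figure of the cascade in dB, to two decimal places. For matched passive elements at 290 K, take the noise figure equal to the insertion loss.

Convert to linear (a loss of L dB is a gain of −L dB): F_i = 10^(NF_i/10), G_i = 10^(G_i,dB/10)
  Stage 1: F_1 = 10^(6.89/10) = 4.887, G_1 = 10^(−6.89/10) = 0.2046
  Stage 2: F_2 = 10^(4.49/10) = 2.812, G_2 = 10^(21.8/10) = 151.4
  Stage 3: F_3 = 10^(8.92/10) = 7.798, G_3 = 10^(−6.99/10) = 0.2000
Friis cascade:
  F = 4.887 + (2.812 − 1)/0.2046 + (7.798 − 1)/30.97 = 13.96
NF = 10 log₁₀(13.96) = 11.45 dB

11.45 dB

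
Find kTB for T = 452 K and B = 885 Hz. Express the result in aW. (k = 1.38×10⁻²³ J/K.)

P_n = kTB = 1.38×10⁻²³ × 452 × 8.85×10² = 5.52×10⁻¹⁸ W = 5.52 aW

5.52 aW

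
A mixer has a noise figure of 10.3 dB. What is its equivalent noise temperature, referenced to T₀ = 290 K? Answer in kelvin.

2817 K

F = 10^(10.3/10) = 10.7152
T_e = (F − 1)·T₀ = (10.7152 − 1) × 290 = 2817 K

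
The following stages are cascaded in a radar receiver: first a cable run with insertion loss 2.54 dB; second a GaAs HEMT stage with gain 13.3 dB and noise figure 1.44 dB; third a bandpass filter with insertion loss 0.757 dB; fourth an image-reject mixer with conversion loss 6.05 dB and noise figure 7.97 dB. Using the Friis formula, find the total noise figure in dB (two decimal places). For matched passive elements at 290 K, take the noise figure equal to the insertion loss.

4.83 dB

Convert to linear (a loss of L dB is a gain of −L dB): F_i = 10^(NF_i/10), G_i = 10^(G_i,dB/10)
  Stage 1: F_1 = 10^(2.54/10) = 1.795, G_1 = 10^(−2.54/10) = 0.5572
  Stage 2: F_2 = 10^(1.44/10) = 1.393, G_2 = 10^(13.3/10) = 21.38
  Stage 3: F_3 = 10^(0.757/10) = 1.190, G_3 = 10^(−0.757/10) = 0.8400
  Stage 4: F_4 = 10^(7.97/10) = 6.266, G_4 = 10^(−6.05/10) = 0.2483
Friis cascade:
  F = 1.795 + (1.393 − 1)/0.5572 + (1.190 − 1)/11.91 + (6.266 − 1)/10.01 = 3.043
NF = 10 log₁₀(3.043) = 4.83 dB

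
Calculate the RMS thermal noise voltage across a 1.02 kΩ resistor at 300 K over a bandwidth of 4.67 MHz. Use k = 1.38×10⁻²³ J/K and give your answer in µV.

8.88 µV

V_n = √(4kTRB)
4kTRB = 4 × 1.38×10⁻²³ × 300 × 1.02×10³ × 4.67×10⁶ = 7.89×10⁻¹¹ V²
V_n = √(7.89×10⁻¹¹) = 8.88×10⁻⁶ V = 8.88 µV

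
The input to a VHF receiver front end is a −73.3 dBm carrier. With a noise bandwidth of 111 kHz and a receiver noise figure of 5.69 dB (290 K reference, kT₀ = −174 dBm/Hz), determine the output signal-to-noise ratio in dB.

44.6 dB

Noise floor: N = −174 + 10 log₁₀(B) + NF
10 log₁₀(1.11×10⁵) = 50.45 dB
N = −174 + 50.45 + 5.69 = −117.86 dBm
SNR = P_sig − N = −73.3 − (−117.86) = 44.56 dB → 44.6 dB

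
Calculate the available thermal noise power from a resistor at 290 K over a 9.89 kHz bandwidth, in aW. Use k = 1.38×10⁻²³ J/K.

P_n = kTB = 1.38×10⁻²³ × 290 × 9.89×10³ = 3.96×10⁻¹⁷ W = 39.6 aW

39.6 aW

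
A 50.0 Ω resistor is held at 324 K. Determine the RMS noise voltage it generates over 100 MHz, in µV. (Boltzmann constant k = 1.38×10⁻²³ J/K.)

V_n = √(4kTRB)
4kTRB = 4 × 1.38×10⁻²³ × 324 × 5.00×10¹ × 1.00×10⁸ = 8.94×10⁻¹¹ V²
V_n = √(8.94×10⁻¹¹) = 9.46×10⁻⁶ V = 9.46 µV

9.46 µV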